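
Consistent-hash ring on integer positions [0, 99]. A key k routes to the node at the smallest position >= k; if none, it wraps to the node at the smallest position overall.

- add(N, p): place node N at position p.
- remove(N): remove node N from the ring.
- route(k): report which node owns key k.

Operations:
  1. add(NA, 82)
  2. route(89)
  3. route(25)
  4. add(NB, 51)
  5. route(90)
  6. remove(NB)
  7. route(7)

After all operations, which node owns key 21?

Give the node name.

Op 1: add NA@82 -> ring=[82:NA]
Op 2: route key 89: none >= 89, wrap to smallest pos 82 -> NA
Op 3: route key 25: smallest pos >= 25 is 82 -> NA
Op 4: add NB@51 -> ring=[51:NB,82:NA]
Op 5: route key 90: none >= 90, wrap to smallest pos 51 -> NB
Op 6: remove NB -> ring=[82:NA]
Op 7: route key 7: smallest pos >= 7 is 82 -> NA
Final route key 21: smallest pos >= 21 is 82 -> NA

Answer: NA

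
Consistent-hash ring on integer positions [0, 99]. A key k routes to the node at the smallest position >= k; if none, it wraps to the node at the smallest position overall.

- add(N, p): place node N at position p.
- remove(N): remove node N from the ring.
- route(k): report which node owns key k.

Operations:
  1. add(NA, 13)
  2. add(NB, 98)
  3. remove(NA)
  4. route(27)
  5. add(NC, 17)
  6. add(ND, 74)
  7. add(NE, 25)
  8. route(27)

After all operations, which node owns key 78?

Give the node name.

Op 1: add NA@13 -> ring=[13:NA]
Op 2: add NB@98 -> ring=[13:NA,98:NB]
Op 3: remove NA -> ring=[98:NB]
Op 4: route key 27: smallest pos >= 27 is 98 -> NB
Op 5: add NC@17 -> ring=[17:NC,98:NB]
Op 6: add ND@74 -> ring=[17:NC,74:ND,98:NB]
Op 7: add NE@25 -> ring=[17:NC,25:NE,74:ND,98:NB]
Op 8: route key 27: smallest pos >= 27 is 74 -> ND
Final route key 78: smallest pos >= 78 is 98 -> NB

Answer: NB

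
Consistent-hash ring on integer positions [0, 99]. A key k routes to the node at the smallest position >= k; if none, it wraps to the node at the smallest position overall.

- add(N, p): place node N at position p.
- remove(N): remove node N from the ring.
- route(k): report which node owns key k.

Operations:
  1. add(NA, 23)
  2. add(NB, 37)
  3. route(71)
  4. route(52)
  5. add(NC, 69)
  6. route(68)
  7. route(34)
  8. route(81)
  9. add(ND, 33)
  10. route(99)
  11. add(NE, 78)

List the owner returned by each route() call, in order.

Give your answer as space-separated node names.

Op 1: add NA@23 -> ring=[23:NA]
Op 2: add NB@37 -> ring=[23:NA,37:NB]
Op 3: route key 71: none >= 71, wrap to smallest pos 23 -> NA
Op 4: route key 52: none >= 52, wrap to smallest pos 23 -> NA
Op 5: add NC@69 -> ring=[23:NA,37:NB,69:NC]
Op 6: route key 68: smallest pos >= 68 is 69 -> NC
Op 7: route key 34: smallest pos >= 34 is 37 -> NB
Op 8: route key 81: none >= 81, wrap to smallest pos 23 -> NA
Op 9: add ND@33 -> ring=[23:NA,33:ND,37:NB,69:NC]
Op 10: route key 99: none >= 99, wrap to smallest pos 23 -> NA
Op 11: add NE@78 -> ring=[23:NA,33:ND,37:NB,69:NC,78:NE]

Answer: NA NA NC NB NA NA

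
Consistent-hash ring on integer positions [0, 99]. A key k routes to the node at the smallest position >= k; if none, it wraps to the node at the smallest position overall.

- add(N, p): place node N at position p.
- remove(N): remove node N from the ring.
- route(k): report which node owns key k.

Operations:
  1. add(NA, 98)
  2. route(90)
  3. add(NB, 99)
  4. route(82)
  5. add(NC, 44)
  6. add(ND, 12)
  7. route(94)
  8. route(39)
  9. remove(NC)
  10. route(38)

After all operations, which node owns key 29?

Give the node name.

Answer: NA

Derivation:
Op 1: add NA@98 -> ring=[98:NA]
Op 2: route key 90: smallest pos >= 90 is 98 -> NA
Op 3: add NB@99 -> ring=[98:NA,99:NB]
Op 4: route key 82: smallest pos >= 82 is 98 -> NA
Op 5: add NC@44 -> ring=[44:NC,98:NA,99:NB]
Op 6: add ND@12 -> ring=[12:ND,44:NC,98:NA,99:NB]
Op 7: route key 94: smallest pos >= 94 is 98 -> NA
Op 8: route key 39: smallest pos >= 39 is 44 -> NC
Op 9: remove NC -> ring=[12:ND,98:NA,99:NB]
Op 10: route key 38: smallest pos >= 38 is 98 -> NA
Final route key 29: smallest pos >= 29 is 98 -> NA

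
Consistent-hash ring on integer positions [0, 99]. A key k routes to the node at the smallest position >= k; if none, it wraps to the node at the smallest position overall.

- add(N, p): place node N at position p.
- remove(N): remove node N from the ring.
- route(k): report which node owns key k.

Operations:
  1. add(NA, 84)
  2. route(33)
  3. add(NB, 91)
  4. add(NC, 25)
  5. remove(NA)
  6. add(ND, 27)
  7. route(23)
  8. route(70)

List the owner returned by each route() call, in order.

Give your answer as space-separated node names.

Op 1: add NA@84 -> ring=[84:NA]
Op 2: route key 33: smallest pos >= 33 is 84 -> NA
Op 3: add NB@91 -> ring=[84:NA,91:NB]
Op 4: add NC@25 -> ring=[25:NC,84:NA,91:NB]
Op 5: remove NA -> ring=[25:NC,91:NB]
Op 6: add ND@27 -> ring=[25:NC,27:ND,91:NB]
Op 7: route key 23: smallest pos >= 23 is 25 -> NC
Op 8: route key 70: smallest pos >= 70 is 91 -> NB

Answer: NA NC NB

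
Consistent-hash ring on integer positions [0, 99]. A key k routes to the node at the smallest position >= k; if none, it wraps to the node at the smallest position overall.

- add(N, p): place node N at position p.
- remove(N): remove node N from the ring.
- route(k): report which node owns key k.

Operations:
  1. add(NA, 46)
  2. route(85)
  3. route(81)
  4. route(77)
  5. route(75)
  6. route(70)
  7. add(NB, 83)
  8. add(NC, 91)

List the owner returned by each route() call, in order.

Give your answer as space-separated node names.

Answer: NA NA NA NA NA

Derivation:
Op 1: add NA@46 -> ring=[46:NA]
Op 2: route key 85: none >= 85, wrap to smallest pos 46 -> NA
Op 3: route key 81: none >= 81, wrap to smallest pos 46 -> NA
Op 4: route key 77: none >= 77, wrap to smallest pos 46 -> NA
Op 5: route key 75: none >= 75, wrap to smallest pos 46 -> NA
Op 6: route key 70: none >= 70, wrap to smallest pos 46 -> NA
Op 7: add NB@83 -> ring=[46:NA,83:NB]
Op 8: add NC@91 -> ring=[46:NA,83:NB,91:NC]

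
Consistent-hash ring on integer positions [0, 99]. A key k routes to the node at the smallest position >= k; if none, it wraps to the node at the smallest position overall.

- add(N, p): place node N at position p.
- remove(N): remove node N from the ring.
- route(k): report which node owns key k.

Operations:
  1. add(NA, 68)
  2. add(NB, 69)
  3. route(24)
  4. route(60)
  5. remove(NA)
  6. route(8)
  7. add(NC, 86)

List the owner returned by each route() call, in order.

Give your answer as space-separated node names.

Answer: NA NA NB

Derivation:
Op 1: add NA@68 -> ring=[68:NA]
Op 2: add NB@69 -> ring=[68:NA,69:NB]
Op 3: route key 24: smallest pos >= 24 is 68 -> NA
Op 4: route key 60: smallest pos >= 60 is 68 -> NA
Op 5: remove NA -> ring=[69:NB]
Op 6: route key 8: smallest pos >= 8 is 69 -> NB
Op 7: add NC@86 -> ring=[69:NB,86:NC]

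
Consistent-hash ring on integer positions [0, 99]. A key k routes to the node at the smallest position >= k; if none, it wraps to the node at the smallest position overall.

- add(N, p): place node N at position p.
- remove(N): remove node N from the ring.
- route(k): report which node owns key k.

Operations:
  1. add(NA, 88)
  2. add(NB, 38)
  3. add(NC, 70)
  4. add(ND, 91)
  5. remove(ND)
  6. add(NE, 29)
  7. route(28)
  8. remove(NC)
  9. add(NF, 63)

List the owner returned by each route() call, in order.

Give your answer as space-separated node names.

Answer: NE

Derivation:
Op 1: add NA@88 -> ring=[88:NA]
Op 2: add NB@38 -> ring=[38:NB,88:NA]
Op 3: add NC@70 -> ring=[38:NB,70:NC,88:NA]
Op 4: add ND@91 -> ring=[38:NB,70:NC,88:NA,91:ND]
Op 5: remove ND -> ring=[38:NB,70:NC,88:NA]
Op 6: add NE@29 -> ring=[29:NE,38:NB,70:NC,88:NA]
Op 7: route key 28: smallest pos >= 28 is 29 -> NE
Op 8: remove NC -> ring=[29:NE,38:NB,88:NA]
Op 9: add NF@63 -> ring=[29:NE,38:NB,63:NF,88:NA]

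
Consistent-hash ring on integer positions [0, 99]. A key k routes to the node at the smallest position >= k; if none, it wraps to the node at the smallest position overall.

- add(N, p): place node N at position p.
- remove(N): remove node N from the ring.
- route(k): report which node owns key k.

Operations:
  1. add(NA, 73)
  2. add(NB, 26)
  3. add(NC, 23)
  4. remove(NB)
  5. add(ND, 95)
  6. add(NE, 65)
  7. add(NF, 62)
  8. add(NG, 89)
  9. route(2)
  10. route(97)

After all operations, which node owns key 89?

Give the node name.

Op 1: add NA@73 -> ring=[73:NA]
Op 2: add NB@26 -> ring=[26:NB,73:NA]
Op 3: add NC@23 -> ring=[23:NC,26:NB,73:NA]
Op 4: remove NB -> ring=[23:NC,73:NA]
Op 5: add ND@95 -> ring=[23:NC,73:NA,95:ND]
Op 6: add NE@65 -> ring=[23:NC,65:NE,73:NA,95:ND]
Op 7: add NF@62 -> ring=[23:NC,62:NF,65:NE,73:NA,95:ND]
Op 8: add NG@89 -> ring=[23:NC,62:NF,65:NE,73:NA,89:NG,95:ND]
Op 9: route key 2: smallest pos >= 2 is 23 -> NC
Op 10: route key 97: none >= 97, wrap to smallest pos 23 -> NC
Final route key 89: smallest pos >= 89 is 89 -> NG

Answer: NG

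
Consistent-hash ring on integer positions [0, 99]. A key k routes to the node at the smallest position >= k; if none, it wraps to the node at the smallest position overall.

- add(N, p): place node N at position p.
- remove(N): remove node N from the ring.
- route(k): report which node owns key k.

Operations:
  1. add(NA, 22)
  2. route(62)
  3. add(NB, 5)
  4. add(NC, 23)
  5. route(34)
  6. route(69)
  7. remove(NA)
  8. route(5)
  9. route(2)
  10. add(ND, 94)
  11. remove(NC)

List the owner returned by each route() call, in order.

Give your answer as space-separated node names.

Op 1: add NA@22 -> ring=[22:NA]
Op 2: route key 62: none >= 62, wrap to smallest pos 22 -> NA
Op 3: add NB@5 -> ring=[5:NB,22:NA]
Op 4: add NC@23 -> ring=[5:NB,22:NA,23:NC]
Op 5: route key 34: none >= 34, wrap to smallest pos 5 -> NB
Op 6: route key 69: none >= 69, wrap to smallest pos 5 -> NB
Op 7: remove NA -> ring=[5:NB,23:NC]
Op 8: route key 5: smallest pos >= 5 is 5 -> NB
Op 9: route key 2: smallest pos >= 2 is 5 -> NB
Op 10: add ND@94 -> ring=[5:NB,23:NC,94:ND]
Op 11: remove NC -> ring=[5:NB,94:ND]

Answer: NA NB NB NB NB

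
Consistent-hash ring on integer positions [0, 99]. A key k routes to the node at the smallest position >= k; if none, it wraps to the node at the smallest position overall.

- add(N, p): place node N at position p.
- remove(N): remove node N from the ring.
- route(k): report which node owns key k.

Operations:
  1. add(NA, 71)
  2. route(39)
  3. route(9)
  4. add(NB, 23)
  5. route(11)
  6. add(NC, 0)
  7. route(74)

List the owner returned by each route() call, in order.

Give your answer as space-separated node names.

Op 1: add NA@71 -> ring=[71:NA]
Op 2: route key 39: smallest pos >= 39 is 71 -> NA
Op 3: route key 9: smallest pos >= 9 is 71 -> NA
Op 4: add NB@23 -> ring=[23:NB,71:NA]
Op 5: route key 11: smallest pos >= 11 is 23 -> NB
Op 6: add NC@0 -> ring=[0:NC,23:NB,71:NA]
Op 7: route key 74: none >= 74, wrap to smallest pos 0 -> NC

Answer: NA NA NB NC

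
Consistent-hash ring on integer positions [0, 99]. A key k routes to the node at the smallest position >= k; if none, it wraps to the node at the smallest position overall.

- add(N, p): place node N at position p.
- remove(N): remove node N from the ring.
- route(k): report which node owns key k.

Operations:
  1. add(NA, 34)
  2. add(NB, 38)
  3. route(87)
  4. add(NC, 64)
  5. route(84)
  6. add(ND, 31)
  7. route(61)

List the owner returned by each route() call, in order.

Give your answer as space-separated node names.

Answer: NA NA NC

Derivation:
Op 1: add NA@34 -> ring=[34:NA]
Op 2: add NB@38 -> ring=[34:NA,38:NB]
Op 3: route key 87: none >= 87, wrap to smallest pos 34 -> NA
Op 4: add NC@64 -> ring=[34:NA,38:NB,64:NC]
Op 5: route key 84: none >= 84, wrap to smallest pos 34 -> NA
Op 6: add ND@31 -> ring=[31:ND,34:NA,38:NB,64:NC]
Op 7: route key 61: smallest pos >= 61 is 64 -> NC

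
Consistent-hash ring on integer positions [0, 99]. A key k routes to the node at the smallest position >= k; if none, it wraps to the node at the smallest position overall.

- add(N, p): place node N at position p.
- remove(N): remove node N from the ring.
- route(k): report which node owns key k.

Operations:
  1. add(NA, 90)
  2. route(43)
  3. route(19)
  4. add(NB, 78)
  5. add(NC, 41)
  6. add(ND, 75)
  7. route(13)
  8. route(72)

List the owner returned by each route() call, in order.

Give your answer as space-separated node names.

Answer: NA NA NC ND

Derivation:
Op 1: add NA@90 -> ring=[90:NA]
Op 2: route key 43: smallest pos >= 43 is 90 -> NA
Op 3: route key 19: smallest pos >= 19 is 90 -> NA
Op 4: add NB@78 -> ring=[78:NB,90:NA]
Op 5: add NC@41 -> ring=[41:NC,78:NB,90:NA]
Op 6: add ND@75 -> ring=[41:NC,75:ND,78:NB,90:NA]
Op 7: route key 13: smallest pos >= 13 is 41 -> NC
Op 8: route key 72: smallest pos >= 72 is 75 -> ND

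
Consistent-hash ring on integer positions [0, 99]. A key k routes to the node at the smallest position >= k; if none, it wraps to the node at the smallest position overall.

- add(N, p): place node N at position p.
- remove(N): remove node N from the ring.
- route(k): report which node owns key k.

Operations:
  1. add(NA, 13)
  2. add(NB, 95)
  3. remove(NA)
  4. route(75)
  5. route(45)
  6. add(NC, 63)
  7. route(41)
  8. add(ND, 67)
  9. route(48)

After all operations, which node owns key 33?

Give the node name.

Answer: NC

Derivation:
Op 1: add NA@13 -> ring=[13:NA]
Op 2: add NB@95 -> ring=[13:NA,95:NB]
Op 3: remove NA -> ring=[95:NB]
Op 4: route key 75: smallest pos >= 75 is 95 -> NB
Op 5: route key 45: smallest pos >= 45 is 95 -> NB
Op 6: add NC@63 -> ring=[63:NC,95:NB]
Op 7: route key 41: smallest pos >= 41 is 63 -> NC
Op 8: add ND@67 -> ring=[63:NC,67:ND,95:NB]
Op 9: route key 48: smallest pos >= 48 is 63 -> NC
Final route key 33: smallest pos >= 33 is 63 -> NC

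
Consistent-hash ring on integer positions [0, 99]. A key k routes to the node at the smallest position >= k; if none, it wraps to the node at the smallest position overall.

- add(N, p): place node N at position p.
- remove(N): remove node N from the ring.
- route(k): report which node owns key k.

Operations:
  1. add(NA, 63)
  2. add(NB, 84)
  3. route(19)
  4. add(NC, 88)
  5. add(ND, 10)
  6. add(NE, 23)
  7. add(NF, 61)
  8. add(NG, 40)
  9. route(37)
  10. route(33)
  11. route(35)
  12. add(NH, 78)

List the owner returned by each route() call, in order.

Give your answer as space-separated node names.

Answer: NA NG NG NG

Derivation:
Op 1: add NA@63 -> ring=[63:NA]
Op 2: add NB@84 -> ring=[63:NA,84:NB]
Op 3: route key 19: smallest pos >= 19 is 63 -> NA
Op 4: add NC@88 -> ring=[63:NA,84:NB,88:NC]
Op 5: add ND@10 -> ring=[10:ND,63:NA,84:NB,88:NC]
Op 6: add NE@23 -> ring=[10:ND,23:NE,63:NA,84:NB,88:NC]
Op 7: add NF@61 -> ring=[10:ND,23:NE,61:NF,63:NA,84:NB,88:NC]
Op 8: add NG@40 -> ring=[10:ND,23:NE,40:NG,61:NF,63:NA,84:NB,88:NC]
Op 9: route key 37: smallest pos >= 37 is 40 -> NG
Op 10: route key 33: smallest pos >= 33 is 40 -> NG
Op 11: route key 35: smallest pos >= 35 is 40 -> NG
Op 12: add NH@78 -> ring=[10:ND,23:NE,40:NG,61:NF,63:NA,78:NH,84:NB,88:NC]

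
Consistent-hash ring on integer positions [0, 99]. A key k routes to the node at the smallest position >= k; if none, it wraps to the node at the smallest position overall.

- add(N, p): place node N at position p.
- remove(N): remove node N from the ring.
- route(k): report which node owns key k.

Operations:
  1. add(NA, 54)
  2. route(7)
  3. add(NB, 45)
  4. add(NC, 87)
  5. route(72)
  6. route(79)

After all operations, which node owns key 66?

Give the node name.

Answer: NC

Derivation:
Op 1: add NA@54 -> ring=[54:NA]
Op 2: route key 7: smallest pos >= 7 is 54 -> NA
Op 3: add NB@45 -> ring=[45:NB,54:NA]
Op 4: add NC@87 -> ring=[45:NB,54:NA,87:NC]
Op 5: route key 72: smallest pos >= 72 is 87 -> NC
Op 6: route key 79: smallest pos >= 79 is 87 -> NC
Final route key 66: smallest pos >= 66 is 87 -> NC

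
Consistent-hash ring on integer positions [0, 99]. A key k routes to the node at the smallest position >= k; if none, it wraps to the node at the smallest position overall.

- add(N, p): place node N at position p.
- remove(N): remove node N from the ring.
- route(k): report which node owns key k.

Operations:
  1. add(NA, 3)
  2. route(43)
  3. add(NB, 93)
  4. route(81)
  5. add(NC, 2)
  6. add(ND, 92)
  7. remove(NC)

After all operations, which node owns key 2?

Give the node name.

Op 1: add NA@3 -> ring=[3:NA]
Op 2: route key 43: none >= 43, wrap to smallest pos 3 -> NA
Op 3: add NB@93 -> ring=[3:NA,93:NB]
Op 4: route key 81: smallest pos >= 81 is 93 -> NB
Op 5: add NC@2 -> ring=[2:NC,3:NA,93:NB]
Op 6: add ND@92 -> ring=[2:NC,3:NA,92:ND,93:NB]
Op 7: remove NC -> ring=[3:NA,92:ND,93:NB]
Final route key 2: smallest pos >= 2 is 3 -> NA

Answer: NA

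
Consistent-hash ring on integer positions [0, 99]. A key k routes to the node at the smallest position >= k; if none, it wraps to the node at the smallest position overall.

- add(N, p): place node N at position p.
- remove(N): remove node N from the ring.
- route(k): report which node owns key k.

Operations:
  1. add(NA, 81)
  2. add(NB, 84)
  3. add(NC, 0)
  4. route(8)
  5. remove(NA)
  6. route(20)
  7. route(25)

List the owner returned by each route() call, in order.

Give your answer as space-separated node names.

Op 1: add NA@81 -> ring=[81:NA]
Op 2: add NB@84 -> ring=[81:NA,84:NB]
Op 3: add NC@0 -> ring=[0:NC,81:NA,84:NB]
Op 4: route key 8: smallest pos >= 8 is 81 -> NA
Op 5: remove NA -> ring=[0:NC,84:NB]
Op 6: route key 20: smallest pos >= 20 is 84 -> NB
Op 7: route key 25: smallest pos >= 25 is 84 -> NB

Answer: NA NB NB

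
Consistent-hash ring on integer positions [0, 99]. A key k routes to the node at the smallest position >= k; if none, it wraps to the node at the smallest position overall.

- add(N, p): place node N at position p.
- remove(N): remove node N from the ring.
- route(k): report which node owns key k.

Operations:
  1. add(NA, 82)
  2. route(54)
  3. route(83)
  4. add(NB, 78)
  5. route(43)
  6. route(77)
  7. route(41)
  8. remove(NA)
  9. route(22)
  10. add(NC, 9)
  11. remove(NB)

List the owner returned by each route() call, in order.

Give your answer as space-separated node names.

Op 1: add NA@82 -> ring=[82:NA]
Op 2: route key 54: smallest pos >= 54 is 82 -> NA
Op 3: route key 83: none >= 83, wrap to smallest pos 82 -> NA
Op 4: add NB@78 -> ring=[78:NB,82:NA]
Op 5: route key 43: smallest pos >= 43 is 78 -> NB
Op 6: route key 77: smallest pos >= 77 is 78 -> NB
Op 7: route key 41: smallest pos >= 41 is 78 -> NB
Op 8: remove NA -> ring=[78:NB]
Op 9: route key 22: smallest pos >= 22 is 78 -> NB
Op 10: add NC@9 -> ring=[9:NC,78:NB]
Op 11: remove NB -> ring=[9:NC]

Answer: NA NA NB NB NB NB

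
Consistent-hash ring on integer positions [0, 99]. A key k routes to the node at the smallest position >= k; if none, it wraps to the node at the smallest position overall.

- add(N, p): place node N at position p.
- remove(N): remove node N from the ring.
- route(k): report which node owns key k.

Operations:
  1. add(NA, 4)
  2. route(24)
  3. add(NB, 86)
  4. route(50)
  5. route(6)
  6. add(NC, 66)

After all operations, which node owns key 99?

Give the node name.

Op 1: add NA@4 -> ring=[4:NA]
Op 2: route key 24: none >= 24, wrap to smallest pos 4 -> NA
Op 3: add NB@86 -> ring=[4:NA,86:NB]
Op 4: route key 50: smallest pos >= 50 is 86 -> NB
Op 5: route key 6: smallest pos >= 6 is 86 -> NB
Op 6: add NC@66 -> ring=[4:NA,66:NC,86:NB]
Final route key 99: none >= 99, wrap to smallest pos 4 -> NA

Answer: NA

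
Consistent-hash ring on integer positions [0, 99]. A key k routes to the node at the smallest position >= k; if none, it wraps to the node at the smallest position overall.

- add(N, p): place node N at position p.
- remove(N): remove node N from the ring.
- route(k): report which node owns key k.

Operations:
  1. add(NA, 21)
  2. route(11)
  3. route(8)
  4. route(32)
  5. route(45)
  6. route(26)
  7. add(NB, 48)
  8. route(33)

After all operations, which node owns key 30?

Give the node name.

Answer: NB

Derivation:
Op 1: add NA@21 -> ring=[21:NA]
Op 2: route key 11: smallest pos >= 11 is 21 -> NA
Op 3: route key 8: smallest pos >= 8 is 21 -> NA
Op 4: route key 32: none >= 32, wrap to smallest pos 21 -> NA
Op 5: route key 45: none >= 45, wrap to smallest pos 21 -> NA
Op 6: route key 26: none >= 26, wrap to smallest pos 21 -> NA
Op 7: add NB@48 -> ring=[21:NA,48:NB]
Op 8: route key 33: smallest pos >= 33 is 48 -> NB
Final route key 30: smallest pos >= 30 is 48 -> NB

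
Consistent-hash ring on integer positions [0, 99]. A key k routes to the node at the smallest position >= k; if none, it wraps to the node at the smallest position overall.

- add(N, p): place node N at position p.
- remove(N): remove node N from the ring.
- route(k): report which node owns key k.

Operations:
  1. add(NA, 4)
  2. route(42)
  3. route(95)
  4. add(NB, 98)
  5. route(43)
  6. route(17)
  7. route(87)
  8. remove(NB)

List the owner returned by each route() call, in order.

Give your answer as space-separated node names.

Op 1: add NA@4 -> ring=[4:NA]
Op 2: route key 42: none >= 42, wrap to smallest pos 4 -> NA
Op 3: route key 95: none >= 95, wrap to smallest pos 4 -> NA
Op 4: add NB@98 -> ring=[4:NA,98:NB]
Op 5: route key 43: smallest pos >= 43 is 98 -> NB
Op 6: route key 17: smallest pos >= 17 is 98 -> NB
Op 7: route key 87: smallest pos >= 87 is 98 -> NB
Op 8: remove NB -> ring=[4:NA]

Answer: NA NA NB NB NB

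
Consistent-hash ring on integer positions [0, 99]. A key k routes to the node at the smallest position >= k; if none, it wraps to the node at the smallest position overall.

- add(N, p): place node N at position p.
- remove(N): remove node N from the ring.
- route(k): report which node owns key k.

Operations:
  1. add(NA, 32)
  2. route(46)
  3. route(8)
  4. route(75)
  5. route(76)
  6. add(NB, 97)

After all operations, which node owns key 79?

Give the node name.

Answer: NB

Derivation:
Op 1: add NA@32 -> ring=[32:NA]
Op 2: route key 46: none >= 46, wrap to smallest pos 32 -> NA
Op 3: route key 8: smallest pos >= 8 is 32 -> NA
Op 4: route key 75: none >= 75, wrap to smallest pos 32 -> NA
Op 5: route key 76: none >= 76, wrap to smallest pos 32 -> NA
Op 6: add NB@97 -> ring=[32:NA,97:NB]
Final route key 79: smallest pos >= 79 is 97 -> NB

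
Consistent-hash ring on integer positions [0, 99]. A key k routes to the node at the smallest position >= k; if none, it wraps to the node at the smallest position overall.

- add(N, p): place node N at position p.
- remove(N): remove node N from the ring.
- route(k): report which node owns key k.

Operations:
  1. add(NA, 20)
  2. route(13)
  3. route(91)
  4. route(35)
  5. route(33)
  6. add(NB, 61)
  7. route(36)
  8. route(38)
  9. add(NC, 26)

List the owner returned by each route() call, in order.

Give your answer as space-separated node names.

Op 1: add NA@20 -> ring=[20:NA]
Op 2: route key 13: smallest pos >= 13 is 20 -> NA
Op 3: route key 91: none >= 91, wrap to smallest pos 20 -> NA
Op 4: route key 35: none >= 35, wrap to smallest pos 20 -> NA
Op 5: route key 33: none >= 33, wrap to smallest pos 20 -> NA
Op 6: add NB@61 -> ring=[20:NA,61:NB]
Op 7: route key 36: smallest pos >= 36 is 61 -> NB
Op 8: route key 38: smallest pos >= 38 is 61 -> NB
Op 9: add NC@26 -> ring=[20:NA,26:NC,61:NB]

Answer: NA NA NA NA NB NB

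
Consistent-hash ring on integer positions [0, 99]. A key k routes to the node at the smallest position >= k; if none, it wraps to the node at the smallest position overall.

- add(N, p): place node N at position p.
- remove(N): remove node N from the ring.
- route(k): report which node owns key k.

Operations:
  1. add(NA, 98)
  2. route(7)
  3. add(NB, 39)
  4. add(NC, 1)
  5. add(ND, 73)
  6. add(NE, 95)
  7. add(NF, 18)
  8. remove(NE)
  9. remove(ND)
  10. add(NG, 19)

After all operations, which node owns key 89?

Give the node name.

Op 1: add NA@98 -> ring=[98:NA]
Op 2: route key 7: smallest pos >= 7 is 98 -> NA
Op 3: add NB@39 -> ring=[39:NB,98:NA]
Op 4: add NC@1 -> ring=[1:NC,39:NB,98:NA]
Op 5: add ND@73 -> ring=[1:NC,39:NB,73:ND,98:NA]
Op 6: add NE@95 -> ring=[1:NC,39:NB,73:ND,95:NE,98:NA]
Op 7: add NF@18 -> ring=[1:NC,18:NF,39:NB,73:ND,95:NE,98:NA]
Op 8: remove NE -> ring=[1:NC,18:NF,39:NB,73:ND,98:NA]
Op 9: remove ND -> ring=[1:NC,18:NF,39:NB,98:NA]
Op 10: add NG@19 -> ring=[1:NC,18:NF,19:NG,39:NB,98:NA]
Final route key 89: smallest pos >= 89 is 98 -> NA

Answer: NA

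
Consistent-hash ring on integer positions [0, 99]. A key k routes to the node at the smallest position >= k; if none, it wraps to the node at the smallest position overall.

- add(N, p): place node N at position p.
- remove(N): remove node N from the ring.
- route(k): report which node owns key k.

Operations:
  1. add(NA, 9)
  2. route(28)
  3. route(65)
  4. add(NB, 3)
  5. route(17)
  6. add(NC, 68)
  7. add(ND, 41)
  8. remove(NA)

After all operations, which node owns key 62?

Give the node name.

Op 1: add NA@9 -> ring=[9:NA]
Op 2: route key 28: none >= 28, wrap to smallest pos 9 -> NA
Op 3: route key 65: none >= 65, wrap to smallest pos 9 -> NA
Op 4: add NB@3 -> ring=[3:NB,9:NA]
Op 5: route key 17: none >= 17, wrap to smallest pos 3 -> NB
Op 6: add NC@68 -> ring=[3:NB,9:NA,68:NC]
Op 7: add ND@41 -> ring=[3:NB,9:NA,41:ND,68:NC]
Op 8: remove NA -> ring=[3:NB,41:ND,68:NC]
Final route key 62: smallest pos >= 62 is 68 -> NC

Answer: NC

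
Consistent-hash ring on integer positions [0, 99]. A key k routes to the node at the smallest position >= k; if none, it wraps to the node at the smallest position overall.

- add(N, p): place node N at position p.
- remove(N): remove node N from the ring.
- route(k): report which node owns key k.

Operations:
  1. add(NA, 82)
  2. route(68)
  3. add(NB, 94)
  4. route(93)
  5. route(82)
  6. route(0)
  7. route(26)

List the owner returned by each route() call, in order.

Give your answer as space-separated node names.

Answer: NA NB NA NA NA

Derivation:
Op 1: add NA@82 -> ring=[82:NA]
Op 2: route key 68: smallest pos >= 68 is 82 -> NA
Op 3: add NB@94 -> ring=[82:NA,94:NB]
Op 4: route key 93: smallest pos >= 93 is 94 -> NB
Op 5: route key 82: smallest pos >= 82 is 82 -> NA
Op 6: route key 0: smallest pos >= 0 is 82 -> NA
Op 7: route key 26: smallest pos >= 26 is 82 -> NA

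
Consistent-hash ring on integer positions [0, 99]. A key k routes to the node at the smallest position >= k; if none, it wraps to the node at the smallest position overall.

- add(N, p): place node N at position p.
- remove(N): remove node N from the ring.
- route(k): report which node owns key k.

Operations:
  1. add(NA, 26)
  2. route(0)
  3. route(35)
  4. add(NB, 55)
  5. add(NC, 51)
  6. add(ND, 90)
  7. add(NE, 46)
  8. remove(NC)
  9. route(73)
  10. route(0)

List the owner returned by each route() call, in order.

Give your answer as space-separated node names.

Op 1: add NA@26 -> ring=[26:NA]
Op 2: route key 0: smallest pos >= 0 is 26 -> NA
Op 3: route key 35: none >= 35, wrap to smallest pos 26 -> NA
Op 4: add NB@55 -> ring=[26:NA,55:NB]
Op 5: add NC@51 -> ring=[26:NA,51:NC,55:NB]
Op 6: add ND@90 -> ring=[26:NA,51:NC,55:NB,90:ND]
Op 7: add NE@46 -> ring=[26:NA,46:NE,51:NC,55:NB,90:ND]
Op 8: remove NC -> ring=[26:NA,46:NE,55:NB,90:ND]
Op 9: route key 73: smallest pos >= 73 is 90 -> ND
Op 10: route key 0: smallest pos >= 0 is 26 -> NA

Answer: NA NA ND NA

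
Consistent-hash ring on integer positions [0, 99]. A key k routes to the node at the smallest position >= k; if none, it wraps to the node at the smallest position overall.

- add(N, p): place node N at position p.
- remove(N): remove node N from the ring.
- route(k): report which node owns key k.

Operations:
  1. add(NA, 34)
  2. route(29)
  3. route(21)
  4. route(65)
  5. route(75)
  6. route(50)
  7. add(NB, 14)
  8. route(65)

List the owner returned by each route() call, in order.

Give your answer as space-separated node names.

Answer: NA NA NA NA NA NB

Derivation:
Op 1: add NA@34 -> ring=[34:NA]
Op 2: route key 29: smallest pos >= 29 is 34 -> NA
Op 3: route key 21: smallest pos >= 21 is 34 -> NA
Op 4: route key 65: none >= 65, wrap to smallest pos 34 -> NA
Op 5: route key 75: none >= 75, wrap to smallest pos 34 -> NA
Op 6: route key 50: none >= 50, wrap to smallest pos 34 -> NA
Op 7: add NB@14 -> ring=[14:NB,34:NA]
Op 8: route key 65: none >= 65, wrap to smallest pos 14 -> NB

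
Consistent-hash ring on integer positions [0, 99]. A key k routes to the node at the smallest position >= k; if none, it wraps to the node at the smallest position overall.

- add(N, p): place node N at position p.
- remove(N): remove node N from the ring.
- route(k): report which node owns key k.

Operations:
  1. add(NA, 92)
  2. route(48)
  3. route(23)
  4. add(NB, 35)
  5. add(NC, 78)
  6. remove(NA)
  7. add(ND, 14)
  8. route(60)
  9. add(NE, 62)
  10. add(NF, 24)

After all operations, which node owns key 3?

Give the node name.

Answer: ND

Derivation:
Op 1: add NA@92 -> ring=[92:NA]
Op 2: route key 48: smallest pos >= 48 is 92 -> NA
Op 3: route key 23: smallest pos >= 23 is 92 -> NA
Op 4: add NB@35 -> ring=[35:NB,92:NA]
Op 5: add NC@78 -> ring=[35:NB,78:NC,92:NA]
Op 6: remove NA -> ring=[35:NB,78:NC]
Op 7: add ND@14 -> ring=[14:ND,35:NB,78:NC]
Op 8: route key 60: smallest pos >= 60 is 78 -> NC
Op 9: add NE@62 -> ring=[14:ND,35:NB,62:NE,78:NC]
Op 10: add NF@24 -> ring=[14:ND,24:NF,35:NB,62:NE,78:NC]
Final route key 3: smallest pos >= 3 is 14 -> ND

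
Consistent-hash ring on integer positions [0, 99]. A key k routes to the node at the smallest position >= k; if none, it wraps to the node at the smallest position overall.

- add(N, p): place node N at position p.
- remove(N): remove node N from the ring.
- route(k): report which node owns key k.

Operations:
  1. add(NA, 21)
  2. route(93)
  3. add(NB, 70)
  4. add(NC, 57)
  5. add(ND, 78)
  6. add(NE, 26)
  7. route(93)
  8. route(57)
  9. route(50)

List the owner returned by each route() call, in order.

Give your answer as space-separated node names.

Answer: NA NA NC NC

Derivation:
Op 1: add NA@21 -> ring=[21:NA]
Op 2: route key 93: none >= 93, wrap to smallest pos 21 -> NA
Op 3: add NB@70 -> ring=[21:NA,70:NB]
Op 4: add NC@57 -> ring=[21:NA,57:NC,70:NB]
Op 5: add ND@78 -> ring=[21:NA,57:NC,70:NB,78:ND]
Op 6: add NE@26 -> ring=[21:NA,26:NE,57:NC,70:NB,78:ND]
Op 7: route key 93: none >= 93, wrap to smallest pos 21 -> NA
Op 8: route key 57: smallest pos >= 57 is 57 -> NC
Op 9: route key 50: smallest pos >= 50 is 57 -> NC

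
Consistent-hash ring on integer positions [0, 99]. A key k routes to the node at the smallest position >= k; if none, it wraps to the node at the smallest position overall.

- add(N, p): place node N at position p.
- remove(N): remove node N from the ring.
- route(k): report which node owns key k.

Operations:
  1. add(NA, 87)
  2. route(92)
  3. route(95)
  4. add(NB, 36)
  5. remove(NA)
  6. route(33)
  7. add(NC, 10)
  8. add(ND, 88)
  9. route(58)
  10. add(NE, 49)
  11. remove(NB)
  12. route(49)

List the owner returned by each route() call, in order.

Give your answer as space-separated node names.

Op 1: add NA@87 -> ring=[87:NA]
Op 2: route key 92: none >= 92, wrap to smallest pos 87 -> NA
Op 3: route key 95: none >= 95, wrap to smallest pos 87 -> NA
Op 4: add NB@36 -> ring=[36:NB,87:NA]
Op 5: remove NA -> ring=[36:NB]
Op 6: route key 33: smallest pos >= 33 is 36 -> NB
Op 7: add NC@10 -> ring=[10:NC,36:NB]
Op 8: add ND@88 -> ring=[10:NC,36:NB,88:ND]
Op 9: route key 58: smallest pos >= 58 is 88 -> ND
Op 10: add NE@49 -> ring=[10:NC,36:NB,49:NE,88:ND]
Op 11: remove NB -> ring=[10:NC,49:NE,88:ND]
Op 12: route key 49: smallest pos >= 49 is 49 -> NE

Answer: NA NA NB ND NE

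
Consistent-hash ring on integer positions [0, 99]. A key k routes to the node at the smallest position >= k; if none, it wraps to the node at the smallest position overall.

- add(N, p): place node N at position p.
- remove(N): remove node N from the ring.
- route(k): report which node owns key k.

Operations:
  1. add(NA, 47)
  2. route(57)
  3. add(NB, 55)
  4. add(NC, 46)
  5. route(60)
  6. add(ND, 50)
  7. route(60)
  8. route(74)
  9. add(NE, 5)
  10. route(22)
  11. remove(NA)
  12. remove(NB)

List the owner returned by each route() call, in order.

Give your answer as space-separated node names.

Op 1: add NA@47 -> ring=[47:NA]
Op 2: route key 57: none >= 57, wrap to smallest pos 47 -> NA
Op 3: add NB@55 -> ring=[47:NA,55:NB]
Op 4: add NC@46 -> ring=[46:NC,47:NA,55:NB]
Op 5: route key 60: none >= 60, wrap to smallest pos 46 -> NC
Op 6: add ND@50 -> ring=[46:NC,47:NA,50:ND,55:NB]
Op 7: route key 60: none >= 60, wrap to smallest pos 46 -> NC
Op 8: route key 74: none >= 74, wrap to smallest pos 46 -> NC
Op 9: add NE@5 -> ring=[5:NE,46:NC,47:NA,50:ND,55:NB]
Op 10: route key 22: smallest pos >= 22 is 46 -> NC
Op 11: remove NA -> ring=[5:NE,46:NC,50:ND,55:NB]
Op 12: remove NB -> ring=[5:NE,46:NC,50:ND]

Answer: NA NC NC NC NC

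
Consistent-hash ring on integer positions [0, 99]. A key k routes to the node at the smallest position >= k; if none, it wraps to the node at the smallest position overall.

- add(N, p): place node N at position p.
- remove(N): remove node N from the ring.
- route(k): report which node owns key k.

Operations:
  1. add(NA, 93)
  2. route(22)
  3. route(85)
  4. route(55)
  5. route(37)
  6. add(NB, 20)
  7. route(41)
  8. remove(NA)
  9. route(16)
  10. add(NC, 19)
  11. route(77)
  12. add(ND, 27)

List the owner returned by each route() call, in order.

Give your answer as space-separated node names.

Answer: NA NA NA NA NA NB NC

Derivation:
Op 1: add NA@93 -> ring=[93:NA]
Op 2: route key 22: smallest pos >= 22 is 93 -> NA
Op 3: route key 85: smallest pos >= 85 is 93 -> NA
Op 4: route key 55: smallest pos >= 55 is 93 -> NA
Op 5: route key 37: smallest pos >= 37 is 93 -> NA
Op 6: add NB@20 -> ring=[20:NB,93:NA]
Op 7: route key 41: smallest pos >= 41 is 93 -> NA
Op 8: remove NA -> ring=[20:NB]
Op 9: route key 16: smallest pos >= 16 is 20 -> NB
Op 10: add NC@19 -> ring=[19:NC,20:NB]
Op 11: route key 77: none >= 77, wrap to smallest pos 19 -> NC
Op 12: add ND@27 -> ring=[19:NC,20:NB,27:ND]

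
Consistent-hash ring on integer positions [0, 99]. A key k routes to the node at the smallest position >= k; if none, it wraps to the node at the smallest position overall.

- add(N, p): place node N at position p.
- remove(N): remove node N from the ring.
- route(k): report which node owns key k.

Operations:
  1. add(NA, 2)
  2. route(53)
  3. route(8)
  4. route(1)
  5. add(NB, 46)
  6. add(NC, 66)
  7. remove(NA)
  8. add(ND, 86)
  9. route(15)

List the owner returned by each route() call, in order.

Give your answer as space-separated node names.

Op 1: add NA@2 -> ring=[2:NA]
Op 2: route key 53: none >= 53, wrap to smallest pos 2 -> NA
Op 3: route key 8: none >= 8, wrap to smallest pos 2 -> NA
Op 4: route key 1: smallest pos >= 1 is 2 -> NA
Op 5: add NB@46 -> ring=[2:NA,46:NB]
Op 6: add NC@66 -> ring=[2:NA,46:NB,66:NC]
Op 7: remove NA -> ring=[46:NB,66:NC]
Op 8: add ND@86 -> ring=[46:NB,66:NC,86:ND]
Op 9: route key 15: smallest pos >= 15 is 46 -> NB

Answer: NA NA NA NB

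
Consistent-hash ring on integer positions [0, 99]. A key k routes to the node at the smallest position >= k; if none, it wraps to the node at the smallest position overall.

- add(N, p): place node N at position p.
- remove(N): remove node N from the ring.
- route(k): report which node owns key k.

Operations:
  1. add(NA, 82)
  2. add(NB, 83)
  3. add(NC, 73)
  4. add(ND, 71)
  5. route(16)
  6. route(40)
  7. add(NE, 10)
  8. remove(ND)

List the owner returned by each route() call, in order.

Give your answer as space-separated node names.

Answer: ND ND

Derivation:
Op 1: add NA@82 -> ring=[82:NA]
Op 2: add NB@83 -> ring=[82:NA,83:NB]
Op 3: add NC@73 -> ring=[73:NC,82:NA,83:NB]
Op 4: add ND@71 -> ring=[71:ND,73:NC,82:NA,83:NB]
Op 5: route key 16: smallest pos >= 16 is 71 -> ND
Op 6: route key 40: smallest pos >= 40 is 71 -> ND
Op 7: add NE@10 -> ring=[10:NE,71:ND,73:NC,82:NA,83:NB]
Op 8: remove ND -> ring=[10:NE,73:NC,82:NA,83:NB]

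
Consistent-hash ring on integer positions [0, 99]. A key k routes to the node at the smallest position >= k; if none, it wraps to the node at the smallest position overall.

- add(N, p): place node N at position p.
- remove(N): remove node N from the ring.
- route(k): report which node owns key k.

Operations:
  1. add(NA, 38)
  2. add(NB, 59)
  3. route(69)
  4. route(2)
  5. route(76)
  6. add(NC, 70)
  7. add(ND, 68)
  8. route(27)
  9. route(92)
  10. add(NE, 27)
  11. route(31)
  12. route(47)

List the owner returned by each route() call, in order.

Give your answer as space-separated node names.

Answer: NA NA NA NA NA NA NB

Derivation:
Op 1: add NA@38 -> ring=[38:NA]
Op 2: add NB@59 -> ring=[38:NA,59:NB]
Op 3: route key 69: none >= 69, wrap to smallest pos 38 -> NA
Op 4: route key 2: smallest pos >= 2 is 38 -> NA
Op 5: route key 76: none >= 76, wrap to smallest pos 38 -> NA
Op 6: add NC@70 -> ring=[38:NA,59:NB,70:NC]
Op 7: add ND@68 -> ring=[38:NA,59:NB,68:ND,70:NC]
Op 8: route key 27: smallest pos >= 27 is 38 -> NA
Op 9: route key 92: none >= 92, wrap to smallest pos 38 -> NA
Op 10: add NE@27 -> ring=[27:NE,38:NA,59:NB,68:ND,70:NC]
Op 11: route key 31: smallest pos >= 31 is 38 -> NA
Op 12: route key 47: smallest pos >= 47 is 59 -> NB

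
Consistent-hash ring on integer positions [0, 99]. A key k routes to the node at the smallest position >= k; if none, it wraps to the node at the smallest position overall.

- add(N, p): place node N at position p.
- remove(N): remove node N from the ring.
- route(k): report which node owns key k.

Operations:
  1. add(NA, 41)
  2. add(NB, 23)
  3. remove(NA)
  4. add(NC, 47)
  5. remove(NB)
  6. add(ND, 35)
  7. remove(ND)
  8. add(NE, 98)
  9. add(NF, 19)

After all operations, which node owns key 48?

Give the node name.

Answer: NE

Derivation:
Op 1: add NA@41 -> ring=[41:NA]
Op 2: add NB@23 -> ring=[23:NB,41:NA]
Op 3: remove NA -> ring=[23:NB]
Op 4: add NC@47 -> ring=[23:NB,47:NC]
Op 5: remove NB -> ring=[47:NC]
Op 6: add ND@35 -> ring=[35:ND,47:NC]
Op 7: remove ND -> ring=[47:NC]
Op 8: add NE@98 -> ring=[47:NC,98:NE]
Op 9: add NF@19 -> ring=[19:NF,47:NC,98:NE]
Final route key 48: smallest pos >= 48 is 98 -> NE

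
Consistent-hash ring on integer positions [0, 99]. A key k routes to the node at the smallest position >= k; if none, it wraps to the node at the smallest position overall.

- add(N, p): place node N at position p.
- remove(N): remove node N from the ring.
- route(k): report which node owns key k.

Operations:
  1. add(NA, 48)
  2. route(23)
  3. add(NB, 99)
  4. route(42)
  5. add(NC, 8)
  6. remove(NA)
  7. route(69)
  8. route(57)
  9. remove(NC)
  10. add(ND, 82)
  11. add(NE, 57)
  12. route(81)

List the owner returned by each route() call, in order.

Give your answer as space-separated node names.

Op 1: add NA@48 -> ring=[48:NA]
Op 2: route key 23: smallest pos >= 23 is 48 -> NA
Op 3: add NB@99 -> ring=[48:NA,99:NB]
Op 4: route key 42: smallest pos >= 42 is 48 -> NA
Op 5: add NC@8 -> ring=[8:NC,48:NA,99:NB]
Op 6: remove NA -> ring=[8:NC,99:NB]
Op 7: route key 69: smallest pos >= 69 is 99 -> NB
Op 8: route key 57: smallest pos >= 57 is 99 -> NB
Op 9: remove NC -> ring=[99:NB]
Op 10: add ND@82 -> ring=[82:ND,99:NB]
Op 11: add NE@57 -> ring=[57:NE,82:ND,99:NB]
Op 12: route key 81: smallest pos >= 81 is 82 -> ND

Answer: NA NA NB NB ND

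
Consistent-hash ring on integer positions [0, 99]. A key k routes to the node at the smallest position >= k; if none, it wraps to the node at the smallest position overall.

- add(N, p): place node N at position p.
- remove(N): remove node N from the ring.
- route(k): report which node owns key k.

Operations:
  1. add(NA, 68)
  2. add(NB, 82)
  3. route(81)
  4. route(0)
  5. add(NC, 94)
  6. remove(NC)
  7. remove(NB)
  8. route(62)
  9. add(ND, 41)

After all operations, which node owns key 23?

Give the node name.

Op 1: add NA@68 -> ring=[68:NA]
Op 2: add NB@82 -> ring=[68:NA,82:NB]
Op 3: route key 81: smallest pos >= 81 is 82 -> NB
Op 4: route key 0: smallest pos >= 0 is 68 -> NA
Op 5: add NC@94 -> ring=[68:NA,82:NB,94:NC]
Op 6: remove NC -> ring=[68:NA,82:NB]
Op 7: remove NB -> ring=[68:NA]
Op 8: route key 62: smallest pos >= 62 is 68 -> NA
Op 9: add ND@41 -> ring=[41:ND,68:NA]
Final route key 23: smallest pos >= 23 is 41 -> ND

Answer: ND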